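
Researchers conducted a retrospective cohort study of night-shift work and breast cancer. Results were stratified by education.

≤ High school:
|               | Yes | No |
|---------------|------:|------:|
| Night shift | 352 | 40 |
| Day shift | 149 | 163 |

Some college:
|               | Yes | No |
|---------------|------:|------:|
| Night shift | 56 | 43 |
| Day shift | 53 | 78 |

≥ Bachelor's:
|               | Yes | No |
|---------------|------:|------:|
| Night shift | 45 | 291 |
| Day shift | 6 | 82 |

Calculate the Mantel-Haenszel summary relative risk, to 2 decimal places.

1.78

RR_MH = Σ(aᵢ·n₀ᵢ/nᵢ) / Σ(cᵢ·n₁ᵢ/nᵢ), with n₁ᵢ = aᵢ+bᵢ (exposed), n₀ᵢ = cᵢ+dᵢ (unexposed), nᵢ = n₁ᵢ+n₀ᵢ.
Stratum 1 (≤ High school): n₁ = 392, n₀ = 312, n = 704; a·n₀/n = 352·312/704 = 156.0000; c·n₁/n = 149·392/704 = 82.9659
Stratum 2 (Some college): n₁ = 99, n₀ = 131, n = 230; a·n₀/n = 56·131/230 = 31.8957; c·n₁/n = 53·99/230 = 22.8130
Stratum 3 (≥ Bachelor's): n₁ = 336, n₀ = 88, n = 424; a·n₀/n = 45·88/424 = 9.3396; c·n₁/n = 6·336/424 = 4.7547
RR_MH = (156.0000 + 31.8957 + 9.3396) / (82.9659 + 22.8130 + 4.7547) = 197.2353 / 110.5337 = 1.78439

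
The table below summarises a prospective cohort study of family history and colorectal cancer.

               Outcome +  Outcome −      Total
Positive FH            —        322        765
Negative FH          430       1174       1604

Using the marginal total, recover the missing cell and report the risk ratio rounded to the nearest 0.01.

The missing cell is in the exposed row: 765 − 322 = 443.
So a = 443, b = 322, c = 430, d = 1174.
RR = [a/(a+b)] / [c/(c+d)] = (443/765) / (430/1604) = 0.57908/0.26808 = 2.16012

2.16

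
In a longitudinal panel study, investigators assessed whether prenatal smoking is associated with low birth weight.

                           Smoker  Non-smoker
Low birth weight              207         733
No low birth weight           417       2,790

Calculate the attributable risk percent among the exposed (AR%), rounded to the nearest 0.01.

Reading the table with exposure as columns: a = 207 (Smoker, case), b = 417 (Smoker, non-case), c = 733 (Non-smoker, case), d = 2790.
Risk in exposed = 207/624 = 0.33173; risk in unexposed = 733/3523 = 0.20806.
RR = 0.33173/0.20806 = 1.59439
AR% = (RR − 1)/RR × 100 = (1.59439 − 1)/1.59439 × 100 = 37.2801%

37.28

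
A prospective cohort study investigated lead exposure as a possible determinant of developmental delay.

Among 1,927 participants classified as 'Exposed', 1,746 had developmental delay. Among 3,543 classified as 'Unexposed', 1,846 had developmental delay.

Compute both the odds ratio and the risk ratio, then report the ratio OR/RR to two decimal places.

From the description: a = 1746, b = 181, c = 1846, d = 1697.
OR = (1746·1697)/(181·1846) = 2962962/334126 = 8.86780
Risk in exposed = 1746/1927 = 0.90607; risk in unexposed = 1846/3543 = 0.52103; RR = 1.73901
OR/RR = 8.86780 / 1.73901 = 5.09934
The outcome is not rare, so the OR lies further from 1 than the RR.

5.10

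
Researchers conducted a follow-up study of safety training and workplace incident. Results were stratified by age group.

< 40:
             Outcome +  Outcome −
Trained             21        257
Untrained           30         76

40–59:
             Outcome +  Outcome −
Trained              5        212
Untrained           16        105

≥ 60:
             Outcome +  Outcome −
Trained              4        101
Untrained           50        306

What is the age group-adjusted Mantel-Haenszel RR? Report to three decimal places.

RR_MH = Σ(aᵢ·n₀ᵢ/nᵢ) / Σ(cᵢ·n₁ᵢ/nᵢ), with n₁ᵢ = aᵢ+bᵢ (exposed), n₀ᵢ = cᵢ+dᵢ (unexposed), nᵢ = n₁ᵢ+n₀ᵢ.
Stratum 1 (< 40): n₁ = 278, n₀ = 106, n = 384; a·n₀/n = 21·106/384 = 5.7969; c·n₁/n = 30·278/384 = 21.7188
Stratum 2 (40–59): n₁ = 217, n₀ = 121, n = 338; a·n₀/n = 5·121/338 = 1.7899; c·n₁/n = 16·217/338 = 10.2722
Stratum 3 (≥ 60): n₁ = 105, n₀ = 356, n = 461; a·n₀/n = 4·356/461 = 3.0889; c·n₁/n = 50·105/461 = 11.3883
RR_MH = (5.7969 + 1.7899 + 3.0889) / (21.7188 + 10.2722 + 11.3883) = 10.6758 / 43.3792 = 0.24610

0.246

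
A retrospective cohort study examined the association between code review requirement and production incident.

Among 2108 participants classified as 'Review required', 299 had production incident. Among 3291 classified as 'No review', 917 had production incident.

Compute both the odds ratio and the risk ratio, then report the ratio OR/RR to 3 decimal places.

0.841

From the description: a = 299, b = 1809, c = 917, d = 2374.
OR = (299·2374)/(1809·917) = 709826/1658853 = 0.42790
Risk in exposed = 299/2108 = 0.14184; risk in unexposed = 917/3291 = 0.27864; RR = 0.50905
OR/RR = 0.42790 / 0.50905 = 0.84059
The outcome is not rare, so the OR lies further from 1 than the RR.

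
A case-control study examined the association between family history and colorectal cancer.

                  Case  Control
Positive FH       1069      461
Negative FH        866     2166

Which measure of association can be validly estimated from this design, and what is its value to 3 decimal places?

Cells: a = 1069, b = 461, c = 866, d = 2166.
This is a case-control study: participants were sampled on outcome status, so risks in the source population cannot be estimated directly — relative risk is not valid here. The odds ratio is the appropriate measure.
OR = (a·d)/(b·c) = (1069 × 2166) / (461 × 866) = 2315454 / 399226 = 5.79986

5.800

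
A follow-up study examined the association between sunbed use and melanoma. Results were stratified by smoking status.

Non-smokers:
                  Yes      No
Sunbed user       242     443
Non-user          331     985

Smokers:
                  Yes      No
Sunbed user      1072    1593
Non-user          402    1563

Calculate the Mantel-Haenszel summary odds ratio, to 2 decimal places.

2.27

OR_MH = Σ(aᵢdᵢ/nᵢ) / Σ(bᵢcᵢ/nᵢ), where nᵢ is the stratum total.
Stratum 1 (Non-smokers): n = 2001; a·d/n = 242·985/2001 = 119.1254; b·c/n = 443·331/2001 = 73.2799
Stratum 2 (Smokers): n = 4630; a·d/n = 1072·1563/4630 = 361.8868; b·c/n = 1593·402/4630 = 138.3123
OR_MH = (119.1254 + 361.8868) / (73.2799 + 138.3123) = 481.0123 / 211.5922 = 2.27330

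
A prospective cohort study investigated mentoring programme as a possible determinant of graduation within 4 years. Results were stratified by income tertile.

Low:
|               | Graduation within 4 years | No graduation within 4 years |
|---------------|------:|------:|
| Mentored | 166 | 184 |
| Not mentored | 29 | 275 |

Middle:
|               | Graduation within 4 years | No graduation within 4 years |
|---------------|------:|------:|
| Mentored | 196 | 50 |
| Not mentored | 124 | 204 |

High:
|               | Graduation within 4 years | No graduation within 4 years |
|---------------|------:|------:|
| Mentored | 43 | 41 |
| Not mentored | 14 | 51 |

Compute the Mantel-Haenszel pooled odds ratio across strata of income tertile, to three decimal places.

OR_MH = Σ(aᵢdᵢ/nᵢ) / Σ(bᵢcᵢ/nᵢ), where nᵢ is the stratum total.
Stratum 1 (Low): n = 654; a·d/n = 166·275/654 = 69.8012; b·c/n = 184·29/654 = 8.1590
Stratum 2 (Middle): n = 574; a·d/n = 196·204/574 = 69.6585; b·c/n = 50·124/574 = 10.8014
Stratum 3 (High): n = 149; a·d/n = 43·51/149 = 14.7181; b·c/n = 41·14/149 = 3.8523
OR_MH = (69.8012 + 69.6585 + 14.7181) / (8.1590 + 10.8014 + 3.8523) = 154.1779 / 22.8128 = 6.75840

6.758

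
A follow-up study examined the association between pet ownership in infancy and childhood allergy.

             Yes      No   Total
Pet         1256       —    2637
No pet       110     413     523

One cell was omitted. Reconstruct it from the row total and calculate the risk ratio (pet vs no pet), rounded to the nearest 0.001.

The missing cell is in the exposed row: 2637 − 1256 = 1381.
So a = 1256, b = 1381, c = 110, d = 413.
RR = [a/(a+b)] / [c/(c+d)] = (1256/2637) / (110/523) = 0.47630/0.21033 = 2.26458

2.265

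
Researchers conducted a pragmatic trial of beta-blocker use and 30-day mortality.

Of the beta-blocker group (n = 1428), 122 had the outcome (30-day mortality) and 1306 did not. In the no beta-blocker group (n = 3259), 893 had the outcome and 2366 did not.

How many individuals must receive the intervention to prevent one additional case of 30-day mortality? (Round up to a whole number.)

6

Risk in treated group = 122/1428 = 0.08543; risk in control = 893/3259 = 0.27401.
Absolute risk reduction = 0.27401 − 0.08543 = 0.18858
NNT = 1 / ARR = 1 / 0.18858 = 5.303 → round up → 6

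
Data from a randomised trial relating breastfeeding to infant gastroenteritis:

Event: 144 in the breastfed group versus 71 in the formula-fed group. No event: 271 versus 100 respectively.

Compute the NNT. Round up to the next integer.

Risk in treated group = 144/415 = 0.34699; risk in control = 71/171 = 0.41520.
Absolute risk reduction = 0.41520 − 0.34699 = 0.06822
NNT = 1 / ARR = 1 / 0.06822 = 14.659 → round up → 15

15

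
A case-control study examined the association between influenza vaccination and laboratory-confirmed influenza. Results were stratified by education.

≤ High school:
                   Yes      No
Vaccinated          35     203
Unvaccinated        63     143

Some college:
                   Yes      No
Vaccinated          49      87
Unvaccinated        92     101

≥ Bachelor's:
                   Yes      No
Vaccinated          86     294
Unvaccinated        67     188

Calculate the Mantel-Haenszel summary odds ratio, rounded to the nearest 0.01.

0.62

OR_MH = Σ(aᵢdᵢ/nᵢ) / Σ(bᵢcᵢ/nᵢ), where nᵢ is the stratum total.
Stratum 1 (≤ High school): n = 444; a·d/n = 35·143/444 = 11.2725; b·c/n = 203·63/444 = 28.8041
Stratum 2 (Some college): n = 329; a·d/n = 49·101/329 = 15.0426; b·c/n = 87·92/329 = 24.3283
Stratum 3 (≥ Bachelor's): n = 635; a·d/n = 86·188/635 = 25.4614; b·c/n = 294·67/635 = 31.0205
OR_MH = (11.2725 + 15.0426 + 25.4614) / (28.8041 + 24.3283 + 31.0205) = 51.7765 / 84.1528 = 0.61527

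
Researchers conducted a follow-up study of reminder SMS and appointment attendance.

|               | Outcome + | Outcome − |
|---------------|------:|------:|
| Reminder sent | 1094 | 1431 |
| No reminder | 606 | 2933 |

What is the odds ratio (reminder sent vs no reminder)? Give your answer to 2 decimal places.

Cells: a = 1094, b = 1431, c = 606, d = 2933.
OR = (a·d)/(b·c) = (1094 × 2933) / (1431 × 606) = 3208702 / 867186 = 3.70013
The odds of appointment attendance are about 3.70 times as high in the reminder sent group.

3.70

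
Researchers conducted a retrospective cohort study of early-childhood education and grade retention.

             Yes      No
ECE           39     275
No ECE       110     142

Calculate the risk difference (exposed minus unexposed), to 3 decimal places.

Cells: a = 39, b = 275, c = 110, d = 142.
Risk in exposed = 39/314 = 0.124204; risk in unexposed = 110/252 = 0.436508.
Risk difference = 0.124204 − 0.436508 = -0.312304

-0.312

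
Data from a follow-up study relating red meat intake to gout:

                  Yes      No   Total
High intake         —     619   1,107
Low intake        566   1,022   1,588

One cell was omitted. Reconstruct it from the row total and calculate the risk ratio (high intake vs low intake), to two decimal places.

1.24

The missing cell is in the exposed row: 1107 − 619 = 488.
So a = 488, b = 619, c = 566, d = 1022.
RR = [a/(a+b)] / [c/(c+d)] = (488/1107) / (566/1588) = 0.44083/0.35642 = 1.23682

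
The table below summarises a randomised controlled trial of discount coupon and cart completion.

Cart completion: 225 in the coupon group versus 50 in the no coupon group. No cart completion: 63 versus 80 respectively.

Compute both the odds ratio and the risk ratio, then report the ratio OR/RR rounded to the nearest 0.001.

2.813

From the description: a = 225, b = 63, c = 50, d = 80.
OR = (225·80)/(63·50) = 18000/3150 = 5.71429
Risk in exposed = 225/288 = 0.78125; risk in unexposed = 50/130 = 0.38462; RR = 2.03125
OR/RR = 5.71429 / 2.03125 = 2.81319
The outcome is not rare, so the OR lies further from 1 than the RR.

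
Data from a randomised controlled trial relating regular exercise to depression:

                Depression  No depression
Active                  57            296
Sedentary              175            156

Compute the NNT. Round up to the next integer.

Risk in treated group = 57/353 = 0.16147; risk in control = 175/331 = 0.52870.
Absolute risk reduction = 0.52870 − 0.16147 = 0.36723
NNT = 1 / ARR = 1 / 0.36723 = 2.723 → round up → 3

3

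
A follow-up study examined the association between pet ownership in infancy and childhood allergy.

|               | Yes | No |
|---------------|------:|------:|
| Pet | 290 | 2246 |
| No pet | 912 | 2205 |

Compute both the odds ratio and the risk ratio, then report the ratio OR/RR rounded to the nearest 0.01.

0.80

Cells: a = 290, b = 2246, c = 912, d = 2205.
OR = (290·2205)/(2246·912) = 639450/2048352 = 0.31218
Risk in exposed = 290/2536 = 0.11435; risk in unexposed = 912/3117 = 0.29259; RR = 0.39083
OR/RR = 0.31218 / 0.39083 = 0.79875
The outcome is not rare, so the OR lies further from 1 than the RR.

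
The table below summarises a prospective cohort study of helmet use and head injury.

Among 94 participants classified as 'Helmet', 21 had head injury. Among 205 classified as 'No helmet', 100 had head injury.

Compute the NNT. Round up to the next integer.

Risk in treated group = 21/94 = 0.22340; risk in control = 100/205 = 0.48780.
Absolute risk reduction = 0.48780 − 0.22340 = 0.26440
NNT = 1 / ARR = 1 / 0.26440 = 3.782 → round up → 4

4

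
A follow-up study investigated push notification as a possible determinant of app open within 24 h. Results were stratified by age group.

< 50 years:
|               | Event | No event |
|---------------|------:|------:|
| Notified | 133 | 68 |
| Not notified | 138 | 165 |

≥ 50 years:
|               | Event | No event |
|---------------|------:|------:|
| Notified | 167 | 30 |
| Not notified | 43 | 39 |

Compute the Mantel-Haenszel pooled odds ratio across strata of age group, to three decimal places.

OR_MH = Σ(aᵢdᵢ/nᵢ) / Σ(bᵢcᵢ/nᵢ), where nᵢ is the stratum total.
Stratum 1 (< 50 years): n = 504; a·d/n = 133·165/504 = 43.5417; b·c/n = 68·138/504 = 18.6190
Stratum 2 (≥ 50 years): n = 279; a·d/n = 167·39/279 = 23.3441; b·c/n = 30·43/279 = 4.6237
OR_MH = (43.5417 + 23.3441) / (18.6190 + 4.6237) = 66.8858 / 23.2427 = 2.87771

2.878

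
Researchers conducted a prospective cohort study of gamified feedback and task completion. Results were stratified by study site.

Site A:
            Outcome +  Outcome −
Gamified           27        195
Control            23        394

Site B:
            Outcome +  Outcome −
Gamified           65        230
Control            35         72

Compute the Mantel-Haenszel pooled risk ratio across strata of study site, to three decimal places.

RR_MH = Σ(aᵢ·n₀ᵢ/nᵢ) / Σ(cᵢ·n₁ᵢ/nᵢ), with n₁ᵢ = aᵢ+bᵢ (exposed), n₀ᵢ = cᵢ+dᵢ (unexposed), nᵢ = n₁ᵢ+n₀ᵢ.
Stratum 1 (Site A): n₁ = 222, n₀ = 417, n = 639; a·n₀/n = 27·417/639 = 17.6197; c·n₁/n = 23·222/639 = 7.9906
Stratum 2 (Site B): n₁ = 295, n₀ = 107, n = 402; a·n₀/n = 65·107/402 = 17.3010; c·n₁/n = 35·295/402 = 25.6841
RR_MH = (17.6197 + 17.3010) / (7.9906 + 25.6841) = 34.9207 / 33.6747 = 1.03700

1.037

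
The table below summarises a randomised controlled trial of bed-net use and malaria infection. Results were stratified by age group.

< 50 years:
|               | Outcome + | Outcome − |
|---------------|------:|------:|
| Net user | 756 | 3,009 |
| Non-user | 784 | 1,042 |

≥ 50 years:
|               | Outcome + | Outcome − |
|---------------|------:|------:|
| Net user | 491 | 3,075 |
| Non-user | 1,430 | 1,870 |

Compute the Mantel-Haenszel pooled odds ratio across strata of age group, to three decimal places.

OR_MH = Σ(aᵢdᵢ/nᵢ) / Σ(bᵢcᵢ/nᵢ), where nᵢ is the stratum total.
Stratum 1 (< 50 years): n = 5591; a·d/n = 756·1042/5591 = 140.8964; b·c/n = 3009·784/5591 = 421.9381
Stratum 2 (≥ 50 years): n = 6866; a·d/n = 491·1870/6866 = 133.7271; b·c/n = 3075·1430/6866 = 640.4384
OR_MH = (140.8964 + 133.7271) / (421.9381 + 640.4384) = 274.6235 / 1062.3765 = 0.25850

0.258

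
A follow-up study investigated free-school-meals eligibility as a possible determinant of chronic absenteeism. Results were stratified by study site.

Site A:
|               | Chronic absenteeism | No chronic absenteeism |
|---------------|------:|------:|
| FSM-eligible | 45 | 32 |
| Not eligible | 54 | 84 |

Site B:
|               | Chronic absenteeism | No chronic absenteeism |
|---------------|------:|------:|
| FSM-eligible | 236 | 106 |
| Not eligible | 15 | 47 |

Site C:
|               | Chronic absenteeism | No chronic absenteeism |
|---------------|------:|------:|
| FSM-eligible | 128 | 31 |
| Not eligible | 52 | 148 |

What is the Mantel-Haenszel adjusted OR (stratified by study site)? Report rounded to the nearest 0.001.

OR_MH = Σ(aᵢdᵢ/nᵢ) / Σ(bᵢcᵢ/nᵢ), where nᵢ is the stratum total.
Stratum 1 (Site A): n = 215; a·d/n = 45·84/215 = 17.5814; b·c/n = 32·54/215 = 8.0372
Stratum 2 (Site B): n = 404; a·d/n = 236·47/404 = 27.4554; b·c/n = 106·15/404 = 3.9356
Stratum 3 (Site C): n = 359; a·d/n = 128·148/359 = 52.7688; b·c/n = 31·52/359 = 4.4903
OR_MH = (17.5814 + 27.4554 + 52.7688) / (8.0372 + 3.9356 + 4.4903) = 97.8056 / 16.4631 = 5.94090

5.941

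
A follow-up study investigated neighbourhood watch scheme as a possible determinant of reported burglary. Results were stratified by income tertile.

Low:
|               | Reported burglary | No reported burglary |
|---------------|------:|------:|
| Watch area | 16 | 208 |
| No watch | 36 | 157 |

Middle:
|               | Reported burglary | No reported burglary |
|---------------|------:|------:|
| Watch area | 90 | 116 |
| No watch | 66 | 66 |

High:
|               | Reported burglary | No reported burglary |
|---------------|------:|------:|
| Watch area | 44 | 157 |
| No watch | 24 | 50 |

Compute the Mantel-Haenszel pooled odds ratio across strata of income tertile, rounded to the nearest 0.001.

OR_MH = Σ(aᵢdᵢ/nᵢ) / Σ(bᵢcᵢ/nᵢ), where nᵢ is the stratum total.
Stratum 1 (Low): n = 417; a·d/n = 16·157/417 = 6.0240; b·c/n = 208·36/417 = 17.9568
Stratum 2 (Middle): n = 338; a·d/n = 90·66/338 = 17.5740; b·c/n = 116·66/338 = 22.6509
Stratum 3 (High): n = 275; a·d/n = 44·50/275 = 8.0000; b·c/n = 157·24/275 = 13.7018
OR_MH = (6.0240 + 17.5740 + 8.0000) / (17.9568 + 22.6509 + 13.7018) = 31.5979 / 54.3095 = 0.58181

0.582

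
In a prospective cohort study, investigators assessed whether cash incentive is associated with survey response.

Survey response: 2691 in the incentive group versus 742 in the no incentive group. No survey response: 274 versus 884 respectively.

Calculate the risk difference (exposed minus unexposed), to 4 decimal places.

From the description: a = 2691, b = 274, c = 742, d = 884.
Risk in exposed = 2691/2965 = 0.907589; risk in unexposed = 742/1626 = 0.456335.
Risk difference = 0.907589 − 0.456335 = 0.451254

0.4513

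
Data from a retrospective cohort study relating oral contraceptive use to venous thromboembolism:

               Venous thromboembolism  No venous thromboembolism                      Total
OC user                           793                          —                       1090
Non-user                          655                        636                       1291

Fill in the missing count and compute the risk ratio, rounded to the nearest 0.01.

The missing cell is in the exposed row: 1090 − 793 = 297.
So a = 793, b = 297, c = 655, d = 636.
RR = [a/(a+b)] / [c/(c+d)] = (793/1090) / (655/1291) = 0.72752/0.50736 = 1.43394

1.43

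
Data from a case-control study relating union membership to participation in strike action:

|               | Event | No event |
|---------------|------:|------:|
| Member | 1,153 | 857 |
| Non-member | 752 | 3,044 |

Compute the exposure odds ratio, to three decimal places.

Cells: a = 1153, b = 857, c = 752, d = 3044.
OR = (a·d)/(b·c) = (1153 × 3044) / (857 × 752) = 3509732 / 644464 = 5.44597
The odds of participation in strike action are about 5.45 times as high in the member group.

5.446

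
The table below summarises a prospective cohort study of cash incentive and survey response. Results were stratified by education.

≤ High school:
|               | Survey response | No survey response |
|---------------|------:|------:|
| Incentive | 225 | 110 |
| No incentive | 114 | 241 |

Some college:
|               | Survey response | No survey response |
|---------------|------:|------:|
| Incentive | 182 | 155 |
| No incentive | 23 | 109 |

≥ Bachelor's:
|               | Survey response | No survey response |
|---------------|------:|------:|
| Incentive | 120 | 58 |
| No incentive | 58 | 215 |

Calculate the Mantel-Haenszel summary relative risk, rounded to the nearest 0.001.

2.529

RR_MH = Σ(aᵢ·n₀ᵢ/nᵢ) / Σ(cᵢ·n₁ᵢ/nᵢ), with n₁ᵢ = aᵢ+bᵢ (exposed), n₀ᵢ = cᵢ+dᵢ (unexposed), nᵢ = n₁ᵢ+n₀ᵢ.
Stratum 1 (≤ High school): n₁ = 335, n₀ = 355, n = 690; a·n₀/n = 225·355/690 = 115.7609; c·n₁/n = 114·335/690 = 55.3478
Stratum 2 (Some college): n₁ = 337, n₀ = 132, n = 469; a·n₀/n = 182·132/469 = 51.2239; c·n₁/n = 23·337/469 = 16.5267
Stratum 3 (≥ Bachelor's): n₁ = 178, n₀ = 273, n = 451; a·n₀/n = 120·273/451 = 72.6386; c·n₁/n = 58·178/451 = 22.8914
RR_MH = (115.7609 + 51.2239 + 72.6386) / (55.3478 + 16.5267 + 22.8914) = 239.6233 / 94.7658 = 2.52858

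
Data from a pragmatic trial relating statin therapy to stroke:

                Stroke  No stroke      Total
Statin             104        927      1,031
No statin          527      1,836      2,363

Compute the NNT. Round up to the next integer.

Risk in treated group = 104/1031 = 0.10087; risk in control = 527/2363 = 0.22302.
Absolute risk reduction = 0.22302 − 0.10087 = 0.12215
NNT = 1 / ARR = 1 / 0.12215 = 8.187 → round up → 9

9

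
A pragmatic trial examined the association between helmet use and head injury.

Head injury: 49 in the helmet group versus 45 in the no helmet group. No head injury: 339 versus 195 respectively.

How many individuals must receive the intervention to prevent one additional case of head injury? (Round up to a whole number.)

17

Risk in treated group = 49/388 = 0.12629; risk in control = 45/240 = 0.18750.
Absolute risk reduction = 0.18750 − 0.12629 = 0.06121
NNT = 1 / ARR = 1 / 0.06121 = 16.337 → round up → 17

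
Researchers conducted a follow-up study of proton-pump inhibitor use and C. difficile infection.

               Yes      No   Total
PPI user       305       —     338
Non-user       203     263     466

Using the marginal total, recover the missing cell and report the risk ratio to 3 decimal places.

2.071

The missing cell is in the exposed row: 338 − 305 = 33.
So a = 305, b = 33, c = 203, d = 263.
RR = [a/(a+b)] / [c/(c+d)] = (305/338) / (203/466) = 0.90237/0.43562 = 2.07144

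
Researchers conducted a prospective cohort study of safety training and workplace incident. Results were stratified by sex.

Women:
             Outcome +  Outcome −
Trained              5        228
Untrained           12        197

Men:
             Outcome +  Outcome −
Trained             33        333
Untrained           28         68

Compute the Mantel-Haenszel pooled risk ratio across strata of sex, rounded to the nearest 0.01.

RR_MH = Σ(aᵢ·n₀ᵢ/nᵢ) / Σ(cᵢ·n₁ᵢ/nᵢ), with n₁ᵢ = aᵢ+bᵢ (exposed), n₀ᵢ = cᵢ+dᵢ (unexposed), nᵢ = n₁ᵢ+n₀ᵢ.
Stratum 1 (Women): n₁ = 233, n₀ = 209, n = 442; a·n₀/n = 5·209/442 = 2.3643; c·n₁/n = 12·233/442 = 6.3258
Stratum 2 (Men): n₁ = 366, n₀ = 96, n = 462; a·n₀/n = 33·96/462 = 6.8571; c·n₁/n = 28·366/462 = 22.1818
RR_MH = (2.3643 + 6.8571) / (6.3258 + 22.1818) = 9.2214 / 28.5076 = 0.32347

0.32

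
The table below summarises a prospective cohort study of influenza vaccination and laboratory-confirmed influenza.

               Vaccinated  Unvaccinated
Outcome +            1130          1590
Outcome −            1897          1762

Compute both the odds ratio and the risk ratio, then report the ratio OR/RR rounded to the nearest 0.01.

Reading the table with exposure as columns: a = 1130 (Vaccinated, case), b = 1897 (Vaccinated, non-case), c = 1590 (Unvaccinated, case), d = 1762.
OR = (1130·1762)/(1897·1590) = 1991060/3016230 = 0.66012
Risk in exposed = 1130/3027 = 0.37331; risk in unexposed = 1590/3352 = 0.47434; RR = 0.78700
OR/RR = 0.66012 / 0.78700 = 0.83878
The outcome is not rare, so the OR lies further from 1 than the RR.

0.84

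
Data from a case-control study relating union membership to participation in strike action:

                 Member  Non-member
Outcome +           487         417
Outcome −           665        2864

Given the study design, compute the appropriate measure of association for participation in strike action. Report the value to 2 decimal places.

Reading the table with exposure as columns: a = 487 (Member, case), b = 665 (Member, non-case), c = 417 (Non-member, case), d = 2864.
This is a case-control study: participants were sampled on outcome status, so risks in the source population cannot be estimated directly — relative risk is not valid here. The odds ratio is the appropriate measure.
OR = (a·d)/(b·c) = (487 × 2864) / (665 × 417) = 1394768 / 277305 = 5.02973

5.03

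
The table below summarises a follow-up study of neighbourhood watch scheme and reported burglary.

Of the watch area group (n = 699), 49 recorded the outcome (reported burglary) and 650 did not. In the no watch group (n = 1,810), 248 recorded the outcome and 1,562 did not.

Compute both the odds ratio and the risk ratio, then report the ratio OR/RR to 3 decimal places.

0.928

From the description: a = 49, b = 650, c = 248, d = 1562.
OR = (49·1562)/(650·248) = 76538/161200 = 0.47480
Risk in exposed = 49/699 = 0.07010; risk in unexposed = 248/1810 = 0.13702; RR = 0.51162
OR/RR = 0.47480 / 0.51162 = 0.92804
The outcome is not rare, so the OR lies further from 1 than the RR.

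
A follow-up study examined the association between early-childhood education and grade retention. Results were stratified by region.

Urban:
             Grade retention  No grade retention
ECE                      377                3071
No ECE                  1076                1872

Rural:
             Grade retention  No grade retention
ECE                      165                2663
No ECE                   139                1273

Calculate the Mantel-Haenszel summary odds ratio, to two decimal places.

OR_MH = Σ(aᵢdᵢ/nᵢ) / Σ(bᵢcᵢ/nᵢ), where nᵢ is the stratum total.
Stratum 1 (Urban): n = 6396; a·d/n = 377·1872/6396 = 110.3415; b·c/n = 3071·1076/6396 = 516.6348
Stratum 2 (Rural): n = 4240; a·d/n = 165·1273/4240 = 49.5389; b·c/n = 2663·139/4240 = 87.3012
OR_MH = (110.3415 + 49.5389) / (516.6348 + 87.3012) = 159.8804 / 603.9360 = 0.26473

0.26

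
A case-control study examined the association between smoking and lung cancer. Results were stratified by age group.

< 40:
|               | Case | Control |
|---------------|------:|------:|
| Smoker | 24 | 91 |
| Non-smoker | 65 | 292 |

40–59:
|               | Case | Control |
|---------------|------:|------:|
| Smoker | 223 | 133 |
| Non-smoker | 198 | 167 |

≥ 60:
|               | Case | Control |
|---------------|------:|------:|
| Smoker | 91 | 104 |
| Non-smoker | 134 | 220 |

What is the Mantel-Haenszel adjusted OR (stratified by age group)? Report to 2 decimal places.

1.38

OR_MH = Σ(aᵢdᵢ/nᵢ) / Σ(bᵢcᵢ/nᵢ), where nᵢ is the stratum total.
Stratum 1 (< 40): n = 472; a·d/n = 24·292/472 = 14.8475; b·c/n = 91·65/472 = 12.5318
Stratum 2 (40–59): n = 721; a·d/n = 223·167/721 = 51.6519; b·c/n = 133·198/721 = 36.5243
Stratum 3 (≥ 60): n = 549; a·d/n = 91·220/549 = 36.4663; b·c/n = 104·134/549 = 25.3843
OR_MH = (14.8475 + 51.6519 + 36.4663) / (12.5318 + 36.5243 + 25.3843) = 102.9656 / 74.4404 = 1.38320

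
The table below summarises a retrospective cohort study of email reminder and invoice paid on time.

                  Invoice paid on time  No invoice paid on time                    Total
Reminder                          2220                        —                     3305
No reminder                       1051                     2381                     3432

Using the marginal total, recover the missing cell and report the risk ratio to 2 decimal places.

2.19

The missing cell is in the exposed row: 3305 − 2220 = 1085.
So a = 2220, b = 1085, c = 1051, d = 2381.
RR = [a/(a+b)] / [c/(c+d)] = (2220/3305) / (1051/3432) = 0.67171/0.30624 = 2.19344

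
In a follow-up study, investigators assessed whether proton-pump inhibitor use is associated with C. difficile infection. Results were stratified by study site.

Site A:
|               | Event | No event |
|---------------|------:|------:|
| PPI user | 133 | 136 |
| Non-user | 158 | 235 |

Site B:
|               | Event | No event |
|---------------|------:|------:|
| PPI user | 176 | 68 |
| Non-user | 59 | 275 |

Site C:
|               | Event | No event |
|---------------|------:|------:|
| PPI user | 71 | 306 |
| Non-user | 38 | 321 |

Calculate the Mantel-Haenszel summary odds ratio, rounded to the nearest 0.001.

2.933

OR_MH = Σ(aᵢdᵢ/nᵢ) / Σ(bᵢcᵢ/nᵢ), where nᵢ is the stratum total.
Stratum 1 (Site A): n = 662; a·d/n = 133·235/662 = 47.2130; b·c/n = 136·158/662 = 32.4592
Stratum 2 (Site B): n = 578; a·d/n = 176·275/578 = 83.7370; b·c/n = 68·59/578 = 6.9412
Stratum 3 (Site C): n = 736; a·d/n = 71·321/736 = 30.9660; b·c/n = 306·38/736 = 15.7989
OR_MH = (47.2130 + 83.7370 + 30.9660) / (32.4592 + 6.9412 + 15.7989) = 161.9160 / 55.1993 = 2.93330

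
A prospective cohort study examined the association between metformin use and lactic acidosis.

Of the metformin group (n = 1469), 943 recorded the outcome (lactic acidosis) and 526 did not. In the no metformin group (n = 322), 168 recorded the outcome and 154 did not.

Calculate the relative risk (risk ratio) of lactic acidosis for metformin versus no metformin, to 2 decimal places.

From the description: a = 943, b = 526, c = 168, d = 154.
Risk in exposed = 943/1469 = 0.64193; risk in unexposed = 168/322 = 0.52174.
RR = 0.64193 / 0.52174 = 1.23037
The risk among the exposed is 1.23 times that among the unexposed.

1.23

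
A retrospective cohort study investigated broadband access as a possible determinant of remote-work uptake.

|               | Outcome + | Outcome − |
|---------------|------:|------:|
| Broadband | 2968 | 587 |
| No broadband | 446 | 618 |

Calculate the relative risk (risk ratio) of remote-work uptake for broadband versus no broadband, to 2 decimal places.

Cells: a = 2968, b = 587, c = 446, d = 618.
Risk in exposed = 2968/3555 = 0.83488; risk in unexposed = 446/1064 = 0.41917.
RR = 0.83488 / 0.41917 = 1.99173
The risk among the exposed is 1.99 times that among the unexposed.

1.99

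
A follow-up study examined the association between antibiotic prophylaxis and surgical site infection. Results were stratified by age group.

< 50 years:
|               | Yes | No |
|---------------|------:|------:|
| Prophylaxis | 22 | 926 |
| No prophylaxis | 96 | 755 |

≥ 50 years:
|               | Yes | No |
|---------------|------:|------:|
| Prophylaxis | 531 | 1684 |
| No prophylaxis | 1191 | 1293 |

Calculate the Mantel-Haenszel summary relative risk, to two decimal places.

RR_MH = Σ(aᵢ·n₀ᵢ/nᵢ) / Σ(cᵢ·n₁ᵢ/nᵢ), with n₁ᵢ = aᵢ+bᵢ (exposed), n₀ᵢ = cᵢ+dᵢ (unexposed), nᵢ = n₁ᵢ+n₀ᵢ.
Stratum 1 (< 50 years): n₁ = 948, n₀ = 851, n = 1799; a·n₀/n = 22·851/1799 = 10.4069; c·n₁/n = 96·948/1799 = 50.5881
Stratum 2 (≥ 50 years): n₁ = 2215, n₀ = 2484, n = 4699; a·n₀/n = 531·2484/4699 = 280.6989; c·n₁/n = 1191·2215/4699 = 561.4099
RR_MH = (10.4069 + 280.6989) / (50.5881 + 561.4099) = 291.1058 / 611.9980 = 0.47566

0.48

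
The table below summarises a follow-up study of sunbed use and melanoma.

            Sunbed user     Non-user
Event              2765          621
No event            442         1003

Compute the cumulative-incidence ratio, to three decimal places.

Reading the table with exposure as columns: a = 2765 (Sunbed user, case), b = 442 (Sunbed user, non-case), c = 621 (Non-user, case), d = 1003.
Risk in exposed = 2765/3207 = 0.86218; risk in unexposed = 621/1624 = 0.38239.
RR = 0.86218 / 0.38239 = 2.25471
The risk among the exposed is 2.25 times that among the unexposed.

2.255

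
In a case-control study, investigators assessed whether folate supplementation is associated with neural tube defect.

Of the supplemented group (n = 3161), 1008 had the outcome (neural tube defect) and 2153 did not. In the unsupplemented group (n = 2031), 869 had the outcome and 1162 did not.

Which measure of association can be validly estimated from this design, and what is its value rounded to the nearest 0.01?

From the description: a = 1008, b = 2153, c = 869, d = 1162.
This is a case-control study: participants were sampled on outcome status, so risks in the source population cannot be estimated directly — relative risk is not valid here. The odds ratio is the appropriate measure.
OR = (a·d)/(b·c) = (1008 × 1162) / (2153 × 869) = 1171296 / 1870957 = 0.62604

0.63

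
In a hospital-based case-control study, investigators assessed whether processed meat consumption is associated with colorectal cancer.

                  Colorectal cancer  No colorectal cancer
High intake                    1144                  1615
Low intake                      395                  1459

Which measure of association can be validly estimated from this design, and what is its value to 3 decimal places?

Cells: a = 1144, b = 1615, c = 395, d = 1459.
This is a hospital-based case-control study: participants were sampled on outcome status, so risks in the source population cannot be estimated directly — relative risk is not valid here. The odds ratio is the appropriate measure.
OR = (a·d)/(b·c) = (1144 × 1459) / (1615 × 395) = 1669096 / 637925 = 2.61645

2.616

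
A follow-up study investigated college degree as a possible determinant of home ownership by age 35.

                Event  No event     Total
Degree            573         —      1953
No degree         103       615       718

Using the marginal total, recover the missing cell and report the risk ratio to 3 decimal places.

2.045

The missing cell is in the exposed row: 1953 − 573 = 1380.
So a = 573, b = 1380, c = 103, d = 615.
RR = [a/(a+b)] / [c/(c+d)] = (573/1953) / (103/718) = 0.29339/0.14345 = 2.04522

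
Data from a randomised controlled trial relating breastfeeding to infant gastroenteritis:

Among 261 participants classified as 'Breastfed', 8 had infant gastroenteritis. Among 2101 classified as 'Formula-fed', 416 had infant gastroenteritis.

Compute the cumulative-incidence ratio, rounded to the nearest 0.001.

From the description: a = 8, b = 253, c = 416, d = 1685.
Risk in exposed = 8/261 = 0.03065; risk in unexposed = 416/2101 = 0.19800.
RR = 0.03065 / 0.19800 = 0.15480
The risk is 85% lower among the exposed than among the unexposed.

0.155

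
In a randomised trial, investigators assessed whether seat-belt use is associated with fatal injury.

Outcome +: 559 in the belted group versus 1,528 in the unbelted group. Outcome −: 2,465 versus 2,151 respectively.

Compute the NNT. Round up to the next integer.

5

Risk in treated group = 559/3024 = 0.18485; risk in control = 1528/3679 = 0.41533.
Absolute risk reduction = 0.41533 − 0.18485 = 0.23048
NNT = 1 / ARR = 1 / 0.23048 = 4.339 → round up → 5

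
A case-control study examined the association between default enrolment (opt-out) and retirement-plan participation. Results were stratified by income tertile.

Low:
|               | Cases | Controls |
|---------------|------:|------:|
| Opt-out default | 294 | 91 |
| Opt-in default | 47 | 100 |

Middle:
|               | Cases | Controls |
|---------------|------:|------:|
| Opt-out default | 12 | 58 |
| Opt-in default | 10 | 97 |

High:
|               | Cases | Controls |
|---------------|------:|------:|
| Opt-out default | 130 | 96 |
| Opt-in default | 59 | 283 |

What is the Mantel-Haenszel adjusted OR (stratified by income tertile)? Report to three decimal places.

5.947

OR_MH = Σ(aᵢdᵢ/nᵢ) / Σ(bᵢcᵢ/nᵢ), where nᵢ is the stratum total.
Stratum 1 (Low): n = 532; a·d/n = 294·100/532 = 55.2632; b·c/n = 91·47/532 = 8.0395
Stratum 2 (Middle): n = 177; a·d/n = 12·97/177 = 6.5763; b·c/n = 58·10/177 = 3.2768
Stratum 3 (High): n = 568; a·d/n = 130·283/568 = 64.7711; b·c/n = 96·59/568 = 9.9718
OR_MH = (55.2632 + 6.5763 + 64.7711) / (8.0395 + 3.2768 + 9.9718) = 126.6106 / 21.2881 = 5.94747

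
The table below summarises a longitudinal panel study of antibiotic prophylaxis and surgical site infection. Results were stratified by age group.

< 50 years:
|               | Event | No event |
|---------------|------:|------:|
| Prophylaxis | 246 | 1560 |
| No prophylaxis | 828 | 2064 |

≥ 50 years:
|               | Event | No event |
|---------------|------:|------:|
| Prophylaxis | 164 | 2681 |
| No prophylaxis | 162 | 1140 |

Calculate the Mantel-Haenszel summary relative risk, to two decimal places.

RR_MH = Σ(aᵢ·n₀ᵢ/nᵢ) / Σ(cᵢ·n₁ᵢ/nᵢ), with n₁ᵢ = aᵢ+bᵢ (exposed), n₀ᵢ = cᵢ+dᵢ (unexposed), nᵢ = n₁ᵢ+n₀ᵢ.
Stratum 1 (< 50 years): n₁ = 1806, n₀ = 2892, n = 4698; a·n₀/n = 246·2892/4698 = 151.4330; c·n₁/n = 828·1806/4698 = 318.2989
Stratum 2 (≥ 50 years): n₁ = 2845, n₀ = 1302, n = 4147; a·n₀/n = 164·1302/4147 = 51.4898; c·n₁/n = 162·2845/4147 = 111.1382
RR_MH = (151.4330 + 51.4898) / (318.2989 + 111.1382) = 202.9227 / 429.4370 = 0.47253

0.47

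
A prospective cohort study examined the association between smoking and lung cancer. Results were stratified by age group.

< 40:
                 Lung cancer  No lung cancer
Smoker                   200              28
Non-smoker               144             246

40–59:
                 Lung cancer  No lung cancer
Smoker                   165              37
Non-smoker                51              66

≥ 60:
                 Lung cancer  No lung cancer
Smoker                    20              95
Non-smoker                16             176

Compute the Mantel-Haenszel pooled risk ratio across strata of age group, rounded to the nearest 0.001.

RR_MH = Σ(aᵢ·n₀ᵢ/nᵢ) / Σ(cᵢ·n₁ᵢ/nᵢ), with n₁ᵢ = aᵢ+bᵢ (exposed), n₀ᵢ = cᵢ+dᵢ (unexposed), nᵢ = n₁ᵢ+n₀ᵢ.
Stratum 1 (< 40): n₁ = 228, n₀ = 390, n = 618; a·n₀/n = 200·390/618 = 126.2136; c·n₁/n = 144·228/618 = 53.1262
Stratum 2 (40–59): n₁ = 202, n₀ = 117, n = 319; a·n₀/n = 165·117/319 = 60.5172; c·n₁/n = 51·202/319 = 32.2947
Stratum 3 (≥ 60): n₁ = 115, n₀ = 192, n = 307; a·n₀/n = 20·192/307 = 12.5081; c·n₁/n = 16·115/307 = 5.9935
RR_MH = (126.2136 + 60.5172 + 12.5081) / (53.1262 + 32.2947 + 5.9935) = 199.2390 / 91.4144 = 2.17951

2.180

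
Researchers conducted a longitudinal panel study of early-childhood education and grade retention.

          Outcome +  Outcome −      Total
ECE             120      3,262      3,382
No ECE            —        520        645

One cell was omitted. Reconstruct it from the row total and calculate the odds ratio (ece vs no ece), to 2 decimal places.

0.15

The missing cell is in the unexposed row: 645 − 520 = 125.
So a = 120, b = 3262, c = 125, d = 520.
OR = (a·d)/(b·c) = (120 × 520) / (3262 × 125) = 62400 / 407750 = 0.15303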